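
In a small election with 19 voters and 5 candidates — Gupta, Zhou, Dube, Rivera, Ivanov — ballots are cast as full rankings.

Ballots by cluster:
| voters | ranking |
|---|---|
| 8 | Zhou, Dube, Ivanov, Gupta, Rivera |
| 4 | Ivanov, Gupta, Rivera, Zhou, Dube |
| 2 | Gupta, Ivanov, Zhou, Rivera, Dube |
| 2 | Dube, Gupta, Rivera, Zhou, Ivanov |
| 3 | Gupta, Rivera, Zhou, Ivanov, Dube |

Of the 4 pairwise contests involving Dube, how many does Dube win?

3

Dube against each rival (19 voters):
Dube vs Gupta: Dube, 10–9.
Dube vs Zhou: 2 to 17, Zhou.
Dube vs Rivera: Dube preferred on 8+2 = 10 ballots; Dube wins 10–9.
Dube–Ivanov: Dube 10–9.
Dube beats Gupta, Rivera, Ivanov; loses to Zhou — 3 pairwise wins.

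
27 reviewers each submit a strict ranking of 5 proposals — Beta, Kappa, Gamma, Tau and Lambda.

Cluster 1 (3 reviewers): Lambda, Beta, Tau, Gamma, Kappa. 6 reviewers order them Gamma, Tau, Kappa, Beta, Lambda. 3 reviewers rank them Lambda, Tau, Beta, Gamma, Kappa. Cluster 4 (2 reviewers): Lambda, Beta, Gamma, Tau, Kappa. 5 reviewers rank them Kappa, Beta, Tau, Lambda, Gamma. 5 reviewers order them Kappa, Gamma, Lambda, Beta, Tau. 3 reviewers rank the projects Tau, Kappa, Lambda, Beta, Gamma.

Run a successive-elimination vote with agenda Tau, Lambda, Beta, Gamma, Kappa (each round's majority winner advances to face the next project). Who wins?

Kappa

Round 1: Tau vs Lambda — 14–13, Tau advances.
Round 2: Tau vs Beta — 12–15, Beta advances.
Round 3: Beta vs Gamma — 16–11, Beta advances.
Round 4: Beta vs Kappa — 8–19, Kappa advances.
The agenda winner is Kappa.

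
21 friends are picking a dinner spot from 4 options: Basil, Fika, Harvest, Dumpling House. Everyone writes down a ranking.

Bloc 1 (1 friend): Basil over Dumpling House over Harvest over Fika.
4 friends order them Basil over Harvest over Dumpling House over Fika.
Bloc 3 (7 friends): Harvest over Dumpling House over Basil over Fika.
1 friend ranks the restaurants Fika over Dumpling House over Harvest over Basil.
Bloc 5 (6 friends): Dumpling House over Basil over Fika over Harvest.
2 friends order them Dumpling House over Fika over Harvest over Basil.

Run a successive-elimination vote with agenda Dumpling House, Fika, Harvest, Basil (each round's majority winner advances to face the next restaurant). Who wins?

Round 1: Dumpling House vs Fika — 20–1, Dumpling House advances.
Round 2: Dumpling House vs Harvest — 10–11, Harvest advances.
Round 3: Harvest vs Basil — 10–11, Basil advances.
Basil survives the agenda.

Basil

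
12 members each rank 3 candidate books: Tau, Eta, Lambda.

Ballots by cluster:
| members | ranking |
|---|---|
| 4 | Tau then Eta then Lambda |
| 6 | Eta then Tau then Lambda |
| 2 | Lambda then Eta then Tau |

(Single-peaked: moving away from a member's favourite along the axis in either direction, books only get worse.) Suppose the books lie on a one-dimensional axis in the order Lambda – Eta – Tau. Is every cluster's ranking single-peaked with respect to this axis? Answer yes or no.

yes

Axis positions: Lambda=1, Eta=2, Tau=3.
Cluster 1 (peak Tau at position 3): ranking walks positions 3-2-1, expanding outward from the peak — single-peaked.
Cluster 2 (peak Eta at position 2): ranking walks positions 2-3-1, expanding outward from the peak — single-peaked.
Cluster 3 (peak Lambda at position 1): ranking walks positions 1-2-3, expanding outward from the peak — single-peaked.
Every ranking is single-peaked on this axis.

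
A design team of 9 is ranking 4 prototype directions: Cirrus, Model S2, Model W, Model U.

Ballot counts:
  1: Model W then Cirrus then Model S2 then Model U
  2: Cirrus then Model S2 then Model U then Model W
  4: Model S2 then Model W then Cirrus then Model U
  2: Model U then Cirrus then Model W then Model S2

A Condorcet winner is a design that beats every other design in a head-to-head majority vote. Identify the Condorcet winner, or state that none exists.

Pairwise majorities:
Cirrus vs Model S2: Cirrus wins 5–4.
Cirrus vs Model W: Model W, 5–4.
Cirrus–Model U: Cirrus 7–2.
Model S2 vs Model W: Model S2, 6–3.
Model S2 vs Model U: Model S2 wins 7–2.
Model W vs Model U: Model W, 5–4.
Each design drops at least one matchup (Cirrus loses to Model W; Model S2 loses to Cirrus; Model W loses to Model S2; Model U loses to Cirrus); the cycle Cirrus beats Model S2 beats Model W beats Cirrus rules out a Condorcet winner.

none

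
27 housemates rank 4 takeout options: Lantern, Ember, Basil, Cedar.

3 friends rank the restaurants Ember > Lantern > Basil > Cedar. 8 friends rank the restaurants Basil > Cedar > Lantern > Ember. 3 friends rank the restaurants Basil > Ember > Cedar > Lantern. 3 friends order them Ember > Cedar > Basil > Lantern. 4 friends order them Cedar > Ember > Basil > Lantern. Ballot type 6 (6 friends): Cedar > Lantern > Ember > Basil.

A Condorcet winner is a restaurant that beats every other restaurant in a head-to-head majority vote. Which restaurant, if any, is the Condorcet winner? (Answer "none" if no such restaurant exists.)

none

Pairwise majorities:
Lantern vs Ember: Lantern is ranked higher on 8+6 = 14 ballots, Ember on 13. Lantern wins 14–13.
Lantern vs Basil: 9 to 18, Basil.
Lantern vs Cedar: 3 to 24, Cedar.
Ember vs Basil: Ember preferred on 3+3+4+6 = 16 ballots; Ember wins 16–11.
Ember vs Cedar: 3+3+3 = 9 for Ember, 18 for Cedar — Cedar by 18–9.
Basil vs Cedar: Basil is ranked higher on 3+8+3 = 14 ballots, Cedar on 13. Basil wins 14–13.
No restaurant is unbeaten: Lantern loses to Basil; Ember loses to Lantern; Basil loses to Ember; Cedar loses to Basil. In particular Lantern > Ember > Basil > Lantern is a majority cycle — no Condorcet winner exists.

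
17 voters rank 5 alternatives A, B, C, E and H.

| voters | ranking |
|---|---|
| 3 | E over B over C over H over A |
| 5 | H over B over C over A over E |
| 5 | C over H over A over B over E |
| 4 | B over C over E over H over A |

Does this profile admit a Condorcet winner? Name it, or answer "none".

Check each pair by majority over 17 ballots:
A–B: B 12–5.
A–C: C 17–0.
A–E: A 10–7.
A vs H: H wins 17–0.
B vs C: B wins 12–5.
B–E: B 14–3.
B–H: H 10–7.
C–E: C 14–3.
C vs H: C, 12–5.
E vs H: H wins 10–7.
No alternative is unbeaten: A loses to B; B loses to H; C loses to B; E loses to A; H loses to C. In particular B → C → H → B is a majority cycle — no Condorcet winner exists.

none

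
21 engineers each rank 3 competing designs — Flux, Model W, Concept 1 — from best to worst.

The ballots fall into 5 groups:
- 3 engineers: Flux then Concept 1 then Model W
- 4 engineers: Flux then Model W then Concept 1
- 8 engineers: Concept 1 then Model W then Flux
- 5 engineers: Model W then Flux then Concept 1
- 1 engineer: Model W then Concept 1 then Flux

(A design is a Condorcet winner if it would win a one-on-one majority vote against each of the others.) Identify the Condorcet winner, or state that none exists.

Head-to-head results (21 engineers):
Flux vs Model W: 7 to 14, Model W.
Flux vs Concept 1: 3+4+5 = 12 for Flux, 9 for Concept 1 — Flux by 12–9.
Model W vs Concept 1: Model W preferred on 4+5+1 = 10 ballots; Concept 1 wins 11–10.
Every design loses at least once (Flux loses to Model W; Model W loses to Concept 1; Concept 1 loses to Flux). The majority relation contains the cycle Flux → Concept 1 → Model W → Flux, so there is no Condorcet winner.

none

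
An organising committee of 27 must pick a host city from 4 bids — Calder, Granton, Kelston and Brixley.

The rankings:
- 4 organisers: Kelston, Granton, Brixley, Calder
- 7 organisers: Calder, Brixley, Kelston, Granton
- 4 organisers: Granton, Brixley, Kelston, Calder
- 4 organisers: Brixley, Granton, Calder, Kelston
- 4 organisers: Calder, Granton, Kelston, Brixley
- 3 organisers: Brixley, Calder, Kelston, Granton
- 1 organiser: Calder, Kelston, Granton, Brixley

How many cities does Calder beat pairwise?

Calder against each rival (27 organisers):
Calder vs Granton: 15 to 12, Calder.
Calder vs Kelston: 7+4+4+3+1 = 19 for Calder, 8 for Kelston — Calder by 19–8.
Calder vs Brixley: 7+4+1 = 12 for Calder, 15 for Brixley — Brixley by 15–12.
Calder beats Granton, Kelston; loses to Brixley — 2 pairwise wins.

2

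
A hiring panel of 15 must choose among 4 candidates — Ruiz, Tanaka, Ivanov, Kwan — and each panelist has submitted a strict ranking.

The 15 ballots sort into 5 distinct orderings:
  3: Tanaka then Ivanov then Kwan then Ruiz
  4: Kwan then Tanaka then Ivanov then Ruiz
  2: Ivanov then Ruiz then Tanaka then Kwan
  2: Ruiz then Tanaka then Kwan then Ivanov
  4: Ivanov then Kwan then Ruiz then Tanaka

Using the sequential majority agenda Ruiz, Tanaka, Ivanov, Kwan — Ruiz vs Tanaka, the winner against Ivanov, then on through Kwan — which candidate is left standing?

Ivanov

Round 1: Ruiz vs Tanaka — 8–7, Ruiz advances.
Round 2: Ruiz vs Ivanov — 2–13, Ivanov advances.
Round 3: Ivanov vs Kwan — 9–6, Ivanov advances.
Ivanov survives the agenda.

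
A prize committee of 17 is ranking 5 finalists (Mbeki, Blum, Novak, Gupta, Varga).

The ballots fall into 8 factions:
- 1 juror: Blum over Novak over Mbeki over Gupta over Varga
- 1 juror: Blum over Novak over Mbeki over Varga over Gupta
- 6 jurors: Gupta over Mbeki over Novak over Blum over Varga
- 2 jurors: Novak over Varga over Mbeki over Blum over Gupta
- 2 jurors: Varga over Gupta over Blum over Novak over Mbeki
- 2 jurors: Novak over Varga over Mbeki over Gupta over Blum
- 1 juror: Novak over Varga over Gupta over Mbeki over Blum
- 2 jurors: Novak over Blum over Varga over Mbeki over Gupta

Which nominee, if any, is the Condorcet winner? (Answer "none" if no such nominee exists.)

Novak

Pairwise majorities:
Mbeki vs Blum: 11 to 6, Mbeki.
Mbeki vs Novak: Mbeki is ranked higher on 6 ballots, Novak on 11. Novak wins 11–6.
Mbeki vs Gupta: Gupta wins 9–8.
Mbeki vs Varga: Mbeki is ranked higher on 1+1+6 = 8 ballots, Varga on 9. Varga wins 9–8.
Blum–Novak: Novak 13–4.
Blum vs Gupta: Gupta wins 11–6.
Blum vs Varga: Blum preferred on 1+1+6+2 = 10 ballots; Blum wins 10–7.
Novak–Gupta: Novak 9–8.
Novak vs Varga: Novak preferred on 15 ballots; Novak wins 15–2.
Gupta–Varga: Varga 10–7.
Novak defeats every rival head-to-head and is the Condorcet winner.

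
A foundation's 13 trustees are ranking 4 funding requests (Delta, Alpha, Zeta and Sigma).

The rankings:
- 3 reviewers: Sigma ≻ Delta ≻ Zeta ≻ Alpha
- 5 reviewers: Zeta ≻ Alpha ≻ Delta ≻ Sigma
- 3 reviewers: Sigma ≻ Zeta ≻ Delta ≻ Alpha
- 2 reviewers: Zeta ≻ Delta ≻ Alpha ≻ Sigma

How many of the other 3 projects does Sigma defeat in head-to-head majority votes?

0

Sigma against each rival (13 reviewers):
Sigma vs Delta: Delta, 7–6.
Sigma vs Alpha: 6 to 7, Alpha.
Sigma vs Zeta: Zeta wins 7–6.
Sigma beats no one; loses to Delta, Alpha, Zeta — 0 pairwise wins.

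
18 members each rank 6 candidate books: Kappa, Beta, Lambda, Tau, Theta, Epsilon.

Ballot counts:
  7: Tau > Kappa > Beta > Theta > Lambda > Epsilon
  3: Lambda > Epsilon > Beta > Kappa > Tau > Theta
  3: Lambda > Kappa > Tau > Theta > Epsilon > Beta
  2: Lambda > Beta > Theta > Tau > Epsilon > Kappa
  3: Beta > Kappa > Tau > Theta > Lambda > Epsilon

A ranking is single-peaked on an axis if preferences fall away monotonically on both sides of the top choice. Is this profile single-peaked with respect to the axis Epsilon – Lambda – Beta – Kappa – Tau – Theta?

Axis positions: Epsilon=1, Lambda=2, Beta=3, Kappa=4, Tau=5, Theta=6.
Cluster 1 (peak Tau at position 5): ranking walks positions 5-4-3-6-2-1, expanding outward from the peak — single-peaked.
Cluster 2 (peak Lambda at position 2): ranking walks positions 2-1-3-4-5-6, expanding outward from the peak — single-peaked.
Cluster 3: ranking walks positions 2-4-5-6-1-3; Kappa is ranked above Beta even though Beta lies between Kappa and the peak Lambda on the axis — preferences dip and rise again. Not single-peaked.
Cluster 4: ranking walks positions 2-3-6-5-1-4; Theta is ranked above Kappa even though Kappa lies between Theta and the peak Lambda on the axis — preferences dip and rise again. Not single-peaked.
Cluster 5 (peak Beta at position 3): ranking walks positions 3-4-5-6-2-1, expanding outward from the peak — single-peaked.
Cluster 3 violates single-peakedness, so the profile is not single-peaked on this axis.

no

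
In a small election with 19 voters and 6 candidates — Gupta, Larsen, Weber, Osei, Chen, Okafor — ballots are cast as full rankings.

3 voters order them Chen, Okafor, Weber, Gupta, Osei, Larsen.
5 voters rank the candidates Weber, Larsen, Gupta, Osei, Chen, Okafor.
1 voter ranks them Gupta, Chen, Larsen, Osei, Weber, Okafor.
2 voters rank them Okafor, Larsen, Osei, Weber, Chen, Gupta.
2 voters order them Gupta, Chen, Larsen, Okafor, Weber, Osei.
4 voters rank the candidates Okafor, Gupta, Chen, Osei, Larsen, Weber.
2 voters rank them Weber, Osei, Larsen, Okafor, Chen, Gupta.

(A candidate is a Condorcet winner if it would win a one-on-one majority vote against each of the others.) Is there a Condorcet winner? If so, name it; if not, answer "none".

none

Pairwise majorities:
Gupta vs Larsen: 3+1+2+4 = 10 for Gupta, 9 for Larsen — Gupta by 10–9.
Gupta vs Weber: Gupta preferred on 1+2+4 = 7 ballots; Weber wins 12–7.
Gupta vs Osei: Gupta preferred on 3+5+1+2+4 = 15 ballots; Gupta wins 15–4.
Gupta vs Chen: Gupta is ranked higher on 5+1+2+4 = 12 ballots, Chen on 7. Gupta wins 12–7.
Gupta vs Okafor: Gupta preferred on 5+1+2 = 8 ballots; Okafor wins 11–8.
Larsen vs Weber: 9 to 10, Weber.
Larsen vs Osei: Larsen is ranked higher on 5+1+2+2 = 10 ballots, Osei on 9. Larsen wins 10–9.
Larsen vs Chen: 5+2+2 = 9 for Larsen, 10 for Chen — Chen by 10–9.
Larsen vs Okafor: 5+1+2+2 = 10 for Larsen, 9 for Okafor — Larsen by 10–9.
Weber vs Osei: 3+5+2+2 = 12 for Weber, 7 for Osei — Weber by 12–7.
Weber vs Chen: 9 to 10, Chen.
Weber vs Okafor: 5+1+2 = 8 for Weber, 11 for Okafor — Okafor by 11–8.
Osei vs Chen: 9 to 10, Chen.
Osei vs Okafor: 8 to 11, Okafor.
Chen vs Okafor: 11 to 8, Chen.
Every candidate loses at least once (Gupta loses to Weber; Larsen loses to Gupta; Weber loses to Chen; Osei loses to Gupta; Chen loses to Gupta; Okafor loses to Larsen). The majority relation contains the cycle Gupta > Larsen > Okafor > Gupta, so there is no Condorcet winner.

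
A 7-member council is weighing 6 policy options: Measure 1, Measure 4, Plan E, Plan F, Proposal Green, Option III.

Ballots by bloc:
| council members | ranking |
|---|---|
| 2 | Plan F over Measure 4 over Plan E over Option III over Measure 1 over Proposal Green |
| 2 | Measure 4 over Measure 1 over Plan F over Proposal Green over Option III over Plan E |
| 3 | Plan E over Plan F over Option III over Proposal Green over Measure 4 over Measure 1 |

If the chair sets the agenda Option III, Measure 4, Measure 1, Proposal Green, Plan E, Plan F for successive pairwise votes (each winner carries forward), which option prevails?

Plan F

Round 1: Option III vs Measure 4 — 3–4, Measure 4 advances.
Round 2: Measure 4 vs Measure 1 — 7–0, Measure 4 advances.
Round 3: Measure 4 vs Proposal Green — 4–3, Measure 4 advances.
Round 4: Measure 4 vs Plan E — 4–3, Measure 4 advances.
Round 5: Measure 4 vs Plan F — 2–5, Plan F advances.
Plan F survives the agenda.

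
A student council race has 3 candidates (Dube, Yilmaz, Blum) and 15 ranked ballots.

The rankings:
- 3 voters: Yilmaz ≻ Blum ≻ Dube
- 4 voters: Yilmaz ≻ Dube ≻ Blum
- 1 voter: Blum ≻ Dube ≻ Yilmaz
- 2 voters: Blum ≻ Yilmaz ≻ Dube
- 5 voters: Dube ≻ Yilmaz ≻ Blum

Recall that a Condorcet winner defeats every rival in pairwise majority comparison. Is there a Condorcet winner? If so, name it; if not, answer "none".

Pairwise majorities:
Dube vs Yilmaz: Yilmaz wins 9–6.
Dube vs Blum: Dube wins 9–6.
Yilmaz–Blum: Yilmaz 12–3.
Yilmaz defeats every rival head-to-head and is the Condorcet winner.

Yilmaz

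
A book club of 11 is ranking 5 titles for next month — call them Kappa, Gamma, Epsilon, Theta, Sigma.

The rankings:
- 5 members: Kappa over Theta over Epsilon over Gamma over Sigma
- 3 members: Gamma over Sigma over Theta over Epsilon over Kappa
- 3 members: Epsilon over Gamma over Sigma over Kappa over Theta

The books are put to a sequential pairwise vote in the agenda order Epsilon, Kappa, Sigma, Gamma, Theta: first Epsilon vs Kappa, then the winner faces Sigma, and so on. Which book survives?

Theta

Round 1: Epsilon vs Kappa — 6–5, Epsilon advances.
Round 2: Epsilon vs Sigma — 8–3, Epsilon advances.
Round 3: Epsilon vs Gamma — 8–3, Epsilon advances.
Round 4: Epsilon vs Theta — 3–8, Theta advances.
Theta survives the agenda.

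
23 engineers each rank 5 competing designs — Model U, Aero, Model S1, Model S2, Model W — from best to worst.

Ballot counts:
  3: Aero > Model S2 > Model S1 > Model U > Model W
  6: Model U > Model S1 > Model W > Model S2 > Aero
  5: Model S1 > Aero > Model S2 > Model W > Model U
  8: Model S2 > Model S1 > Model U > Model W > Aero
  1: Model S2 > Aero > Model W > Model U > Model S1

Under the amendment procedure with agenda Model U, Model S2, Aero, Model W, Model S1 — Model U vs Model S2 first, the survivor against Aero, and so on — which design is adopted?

Round 1: Model U vs Model S2 — 6–17, Model S2 advances.
Round 2: Model S2 vs Aero — 15–8, Model S2 advances.
Round 3: Model S2 vs Model W — 17–6, Model S2 advances.
Round 4: Model S2 vs Model S1 — 12–11, Model S2 advances.
The agenda winner is Model S2.

Model S2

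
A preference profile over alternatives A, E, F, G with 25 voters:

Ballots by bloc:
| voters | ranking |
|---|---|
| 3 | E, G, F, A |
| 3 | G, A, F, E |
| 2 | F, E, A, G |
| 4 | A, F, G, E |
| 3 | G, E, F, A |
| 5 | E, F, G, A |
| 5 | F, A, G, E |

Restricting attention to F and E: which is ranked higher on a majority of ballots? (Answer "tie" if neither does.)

F

Ballots ranking F above E: 3 + 2 + 4 + 5 = 14.
Ballots ranking E above F: 25 − 14 = 11.
F wins the head-to-head 14–11.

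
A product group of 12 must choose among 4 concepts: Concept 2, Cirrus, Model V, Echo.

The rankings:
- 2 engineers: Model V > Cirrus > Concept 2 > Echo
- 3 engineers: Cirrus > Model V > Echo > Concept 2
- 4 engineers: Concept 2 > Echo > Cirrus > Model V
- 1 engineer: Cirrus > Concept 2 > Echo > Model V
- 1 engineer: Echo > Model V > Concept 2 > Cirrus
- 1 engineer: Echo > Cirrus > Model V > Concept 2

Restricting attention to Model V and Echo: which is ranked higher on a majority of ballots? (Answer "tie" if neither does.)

Ballots ranking Model V above Echo: 2 + 3 = 5.
Ballots ranking Echo above Model V: 12 − 5 = 7.
Echo wins the head-to-head 7–5.

Echo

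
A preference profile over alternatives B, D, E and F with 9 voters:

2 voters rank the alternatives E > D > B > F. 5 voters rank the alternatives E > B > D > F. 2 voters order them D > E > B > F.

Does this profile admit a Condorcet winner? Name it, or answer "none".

E

Check each pair by majority over 9 ballots:
B–D: B 5–4.
B vs E: E wins 9–0.
B vs F: B, 9–0.
D vs E: E wins 7–2.
D–F: D 9–0.
E–F: E 9–0.
E beats each of B, D, F — E is the Condorcet winner.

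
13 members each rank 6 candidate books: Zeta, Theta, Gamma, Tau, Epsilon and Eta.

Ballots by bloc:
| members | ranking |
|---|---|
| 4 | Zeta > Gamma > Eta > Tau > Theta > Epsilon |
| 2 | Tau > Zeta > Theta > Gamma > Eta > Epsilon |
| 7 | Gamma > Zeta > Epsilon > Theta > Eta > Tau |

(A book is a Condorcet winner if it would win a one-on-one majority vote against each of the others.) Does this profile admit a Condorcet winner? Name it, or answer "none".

Gamma

Check each pair by majority over 13 ballots:
Zeta–Theta: Zeta 13–0.
Zeta vs Gamma: Gamma, 7–6.
Zeta–Tau: Zeta 11–2.
Zeta vs Epsilon: Zeta, 13–0.
Zeta–Eta: Zeta 13–0.
Theta vs Gamma: Gamma wins 11–2.
Theta–Tau: Theta 7–6.
Theta–Epsilon: Epsilon 7–6.
Theta vs Eta: Theta, 9–4.
Gamma–Tau: Gamma 11–2.
Gamma vs Epsilon: Gamma wins 13–0.
Gamma–Eta: Gamma 13–0.
Tau vs Epsilon: Epsilon, 7–6.
Tau vs Eta: Eta wins 11–2.
Epsilon vs Eta: Epsilon wins 7–6.
Gamma wins every pairwise contest, so Gamma is the Condorcet winner.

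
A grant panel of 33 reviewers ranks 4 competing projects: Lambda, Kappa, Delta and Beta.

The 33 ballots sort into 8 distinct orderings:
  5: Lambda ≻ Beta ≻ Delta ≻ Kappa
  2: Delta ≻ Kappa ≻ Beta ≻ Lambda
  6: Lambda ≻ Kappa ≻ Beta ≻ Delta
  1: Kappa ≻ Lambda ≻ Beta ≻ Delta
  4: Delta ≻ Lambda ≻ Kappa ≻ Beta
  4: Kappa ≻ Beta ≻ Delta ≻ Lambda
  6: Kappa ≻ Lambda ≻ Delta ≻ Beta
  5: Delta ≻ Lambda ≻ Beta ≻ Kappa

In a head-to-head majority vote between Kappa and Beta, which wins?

Ballots ranking Kappa above Beta: 2 + 6 + 1 + 4 + 4 + 6 = 23.
Ballots ranking Beta above Kappa: 33 − 23 = 10.
Kappa wins the head-to-head 23–10.

Kappa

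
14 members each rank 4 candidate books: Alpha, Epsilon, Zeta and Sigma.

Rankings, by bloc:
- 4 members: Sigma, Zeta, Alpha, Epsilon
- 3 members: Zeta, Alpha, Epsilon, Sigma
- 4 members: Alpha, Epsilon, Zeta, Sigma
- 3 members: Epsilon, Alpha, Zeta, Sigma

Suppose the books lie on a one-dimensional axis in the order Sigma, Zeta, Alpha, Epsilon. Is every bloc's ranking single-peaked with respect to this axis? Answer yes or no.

yes

Axis positions: Sigma=1, Zeta=2, Alpha=3, Epsilon=4.
Bloc 1 (peak Sigma at position 1): ranking walks positions 1-2-3-4, expanding outward from the peak — single-peaked.
Bloc 2 (peak Zeta at position 2): ranking walks positions 2-3-4-1, expanding outward from the peak — single-peaked.
Bloc 3 (peak Alpha at position 3): ranking walks positions 3-4-2-1, expanding outward from the peak — single-peaked.
Bloc 4 (peak Epsilon at position 4): ranking walks positions 4-3-2-1, expanding outward from the peak — single-peaked.
Every ranking is single-peaked on this axis.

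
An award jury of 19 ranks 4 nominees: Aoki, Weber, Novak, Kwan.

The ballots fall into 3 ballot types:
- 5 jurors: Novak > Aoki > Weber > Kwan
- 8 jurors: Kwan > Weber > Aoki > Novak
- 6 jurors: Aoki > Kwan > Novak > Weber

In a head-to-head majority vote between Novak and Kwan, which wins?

Kwan

Ballots ranking Novak above Kwan: 5.
Ballots ranking Kwan above Novak: 19 − 5 = 14.
Kwan wins the head-to-head 14–5.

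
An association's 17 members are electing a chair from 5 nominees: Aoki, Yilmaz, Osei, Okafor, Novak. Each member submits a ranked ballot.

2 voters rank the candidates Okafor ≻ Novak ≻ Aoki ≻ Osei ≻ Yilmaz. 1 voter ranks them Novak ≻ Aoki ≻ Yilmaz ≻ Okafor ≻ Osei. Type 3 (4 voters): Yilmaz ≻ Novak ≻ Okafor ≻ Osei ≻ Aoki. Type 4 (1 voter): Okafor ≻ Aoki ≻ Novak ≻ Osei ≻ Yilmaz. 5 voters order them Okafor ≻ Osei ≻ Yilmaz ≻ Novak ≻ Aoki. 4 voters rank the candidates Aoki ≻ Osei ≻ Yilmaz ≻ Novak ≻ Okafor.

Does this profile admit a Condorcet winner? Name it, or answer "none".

none

Check each pair by majority over 17 ballots:
Aoki vs Yilmaz: 2+1+1+4 = 8 for Aoki, 9 for Yilmaz — Yilmaz by 9–8.
Aoki vs Osei: 2+1+1+4 = 8 for Aoki, 9 for Osei — Osei by 9–8.
Aoki vs Okafor: Aoki preferred on 1+4 = 5 ballots; Okafor wins 12–5.
Aoki vs Novak: Aoki preferred on 1+4 = 5 ballots; Novak wins 12–5.
Yilmaz vs Osei: Yilmaz preferred on 1+4 = 5 ballots; Osei wins 12–5.
Yilmaz vs Okafor: 1+4+4 = 9 for Yilmaz, 8 for Okafor — Yilmaz by 9–8.
Yilmaz vs Novak: Yilmaz preferred on 4+5+4 = 13 ballots; Yilmaz wins 13–4.
Osei vs Okafor: Osei preferred on 4 ballots; Okafor wins 13–4.
Osei vs Novak: Osei preferred on 5+4 = 9 ballots; Osei wins 9–8.
Okafor vs Novak: 8 to 9, Novak.
No candidate is unbeaten: Aoki loses to Yilmaz; Yilmaz loses to Osei; Osei loses to Okafor; Okafor loses to Yilmaz; Novak loses to Yilmaz. In particular Yilmaz > Okafor > Osei > Yilmaz is a majority cycle — no Condorcet winner exists.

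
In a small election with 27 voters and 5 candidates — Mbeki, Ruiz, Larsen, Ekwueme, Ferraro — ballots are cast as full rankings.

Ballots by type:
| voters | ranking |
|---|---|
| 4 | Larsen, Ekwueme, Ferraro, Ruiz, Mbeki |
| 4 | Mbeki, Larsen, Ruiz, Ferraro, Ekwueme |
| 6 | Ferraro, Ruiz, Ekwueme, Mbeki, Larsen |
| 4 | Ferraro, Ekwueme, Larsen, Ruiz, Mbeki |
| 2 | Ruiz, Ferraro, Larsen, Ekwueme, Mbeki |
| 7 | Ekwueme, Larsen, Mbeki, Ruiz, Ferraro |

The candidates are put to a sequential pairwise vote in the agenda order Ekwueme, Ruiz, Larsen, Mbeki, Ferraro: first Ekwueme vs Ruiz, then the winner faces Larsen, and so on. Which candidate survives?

Ferraro

Round 1: Ekwueme vs Ruiz — 15–12, Ekwueme advances.
Round 2: Ekwueme vs Larsen — 17–10, Ekwueme advances.
Round 3: Ekwueme vs Mbeki — 23–4, Ekwueme advances.
Round 4: Ekwueme vs Ferraro — 11–16, Ferraro advances.
Ferraro survives the agenda.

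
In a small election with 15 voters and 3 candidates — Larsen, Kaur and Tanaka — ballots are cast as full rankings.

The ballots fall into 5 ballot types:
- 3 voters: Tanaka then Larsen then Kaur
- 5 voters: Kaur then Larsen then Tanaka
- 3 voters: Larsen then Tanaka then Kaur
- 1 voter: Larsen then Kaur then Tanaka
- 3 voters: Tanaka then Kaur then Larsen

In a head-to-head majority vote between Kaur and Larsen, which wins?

Ballots ranking Kaur above Larsen: 5 + 3 = 8.
Ballots ranking Larsen above Kaur: 15 − 8 = 7.
Kaur wins the head-to-head 8–7.

Kaur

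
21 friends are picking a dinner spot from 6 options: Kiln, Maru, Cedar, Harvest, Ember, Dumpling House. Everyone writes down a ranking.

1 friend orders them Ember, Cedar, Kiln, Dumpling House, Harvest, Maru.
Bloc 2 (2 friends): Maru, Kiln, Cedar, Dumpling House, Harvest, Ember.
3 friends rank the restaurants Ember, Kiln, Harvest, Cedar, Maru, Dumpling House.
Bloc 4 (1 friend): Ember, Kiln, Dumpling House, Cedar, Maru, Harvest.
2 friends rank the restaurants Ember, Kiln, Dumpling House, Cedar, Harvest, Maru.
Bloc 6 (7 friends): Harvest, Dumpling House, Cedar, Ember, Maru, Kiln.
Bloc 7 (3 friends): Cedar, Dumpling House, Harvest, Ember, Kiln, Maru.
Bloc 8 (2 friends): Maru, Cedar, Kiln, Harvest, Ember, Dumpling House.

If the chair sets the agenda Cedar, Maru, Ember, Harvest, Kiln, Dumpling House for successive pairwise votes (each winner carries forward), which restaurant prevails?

Cedar

Round 1: Cedar vs Maru — 17–4, Cedar advances.
Round 2: Cedar vs Ember — 14–7, Cedar advances.
Round 3: Cedar vs Harvest — 11–10, Cedar advances.
Round 4: Cedar vs Kiln — 13–8, Cedar advances.
Round 5: Cedar vs Dumpling House — 11–10, Cedar advances.
The agenda winner is Cedar.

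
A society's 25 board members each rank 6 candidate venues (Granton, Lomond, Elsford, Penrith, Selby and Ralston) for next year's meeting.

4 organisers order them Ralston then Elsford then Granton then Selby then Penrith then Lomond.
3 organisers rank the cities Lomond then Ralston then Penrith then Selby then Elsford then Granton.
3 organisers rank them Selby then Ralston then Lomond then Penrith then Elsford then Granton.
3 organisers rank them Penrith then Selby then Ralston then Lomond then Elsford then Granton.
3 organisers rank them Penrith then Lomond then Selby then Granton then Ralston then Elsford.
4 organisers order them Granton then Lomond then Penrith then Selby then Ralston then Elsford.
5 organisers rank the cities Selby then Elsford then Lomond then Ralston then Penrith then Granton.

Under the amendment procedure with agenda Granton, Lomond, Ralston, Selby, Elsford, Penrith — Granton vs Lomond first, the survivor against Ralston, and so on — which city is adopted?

Round 1: Granton vs Lomond — 8–17, Lomond advances.
Round 2: Lomond vs Ralston — 15–10, Lomond advances.
Round 3: Lomond vs Selby — 10–15, Selby advances.
Round 4: Selby vs Elsford — 21–4, Selby advances.
Round 5: Selby vs Penrith — 12–13, Penrith advances.
Penrith survives the agenda.

Penrith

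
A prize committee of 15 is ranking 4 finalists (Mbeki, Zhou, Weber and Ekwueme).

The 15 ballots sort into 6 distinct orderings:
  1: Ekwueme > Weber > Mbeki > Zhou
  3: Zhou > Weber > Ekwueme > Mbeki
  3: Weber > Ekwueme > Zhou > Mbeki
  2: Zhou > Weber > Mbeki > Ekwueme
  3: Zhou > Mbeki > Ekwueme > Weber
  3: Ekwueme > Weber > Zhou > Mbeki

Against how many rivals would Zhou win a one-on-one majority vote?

3

Zhou against each rival (15 jurors):
Zhou vs Mbeki: Zhou preferred on 3+3+2+3+3 = 14 ballots; Zhou wins 14–1.
Zhou vs Weber: Zhou preferred on 3+2+3 = 8 ballots; Zhou wins 8–7.
Zhou–Ekwueme: Zhou 8–7.
Zhou beats Mbeki, Weber, Ekwueme — 3 pairwise wins.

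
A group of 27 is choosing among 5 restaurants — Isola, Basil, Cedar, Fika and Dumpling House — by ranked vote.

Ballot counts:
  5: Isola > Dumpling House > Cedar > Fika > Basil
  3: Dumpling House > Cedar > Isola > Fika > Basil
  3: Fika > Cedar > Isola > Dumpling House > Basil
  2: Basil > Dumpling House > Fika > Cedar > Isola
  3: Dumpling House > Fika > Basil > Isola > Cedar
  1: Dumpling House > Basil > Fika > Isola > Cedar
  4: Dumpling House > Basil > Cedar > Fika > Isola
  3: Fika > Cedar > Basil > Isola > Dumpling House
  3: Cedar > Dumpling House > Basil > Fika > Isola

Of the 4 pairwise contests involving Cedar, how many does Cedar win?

Cedar against each rival (27 friends):
Cedar–Isola: Cedar 18–9.
Cedar–Basil: Cedar 17–10.
Cedar vs Fika: Cedar, 15–12.
Cedar vs Dumpling House: Dumpling House wins 18–9.
Cedar beats Isola, Basil, Fika; loses to Dumpling House — 3 pairwise wins.

3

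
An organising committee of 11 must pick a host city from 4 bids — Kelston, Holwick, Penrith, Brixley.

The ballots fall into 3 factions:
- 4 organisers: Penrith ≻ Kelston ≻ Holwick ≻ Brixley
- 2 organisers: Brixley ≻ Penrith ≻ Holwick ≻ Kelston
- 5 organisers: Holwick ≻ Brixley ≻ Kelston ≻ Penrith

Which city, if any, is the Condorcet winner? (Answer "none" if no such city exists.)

none

Check each pair by majority over 11 ballots:
Kelston vs Holwick: Holwick, 7–4.
Kelston vs Penrith: Penrith, 6–5.
Kelston vs Brixley: Brixley wins 7–4.
Holwick vs Penrith: Penrith, 6–5.
Holwick–Brixley: Holwick 9–2.
Penrith vs Brixley: Brixley, 7–4.
Each city drops at least one matchup (Kelston loses to Holwick; Holwick loses to Penrith; Penrith loses to Brixley; Brixley loses to Holwick); the cycle Holwick → Brixley → Penrith → Holwick rules out a Condorcet winner.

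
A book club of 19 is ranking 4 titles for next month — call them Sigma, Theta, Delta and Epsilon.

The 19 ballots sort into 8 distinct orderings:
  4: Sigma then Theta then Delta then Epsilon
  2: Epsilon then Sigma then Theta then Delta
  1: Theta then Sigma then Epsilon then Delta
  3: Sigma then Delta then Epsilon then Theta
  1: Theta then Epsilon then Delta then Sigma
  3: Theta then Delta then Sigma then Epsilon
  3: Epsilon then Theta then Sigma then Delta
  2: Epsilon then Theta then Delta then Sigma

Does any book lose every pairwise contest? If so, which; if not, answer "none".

none

Pairwise majorities:
Sigma vs Theta: Sigma preferred on 4+2+3 = 9 ballots; Theta wins 10–9.
Sigma vs Delta: 13 to 6, Sigma.
Sigma–Epsilon: Sigma 11–8.
Theta–Delta: Theta 16–3.
Theta vs Epsilon: Theta preferred on 4+1+1+3 = 9 ballots; Epsilon wins 10–9.
Delta vs Epsilon: 10 to 9, Delta.
No book is winless: Sigma beats Delta; Theta beats Sigma; Delta beats Epsilon; Epsilon beats Theta. There is no Condorcet loser.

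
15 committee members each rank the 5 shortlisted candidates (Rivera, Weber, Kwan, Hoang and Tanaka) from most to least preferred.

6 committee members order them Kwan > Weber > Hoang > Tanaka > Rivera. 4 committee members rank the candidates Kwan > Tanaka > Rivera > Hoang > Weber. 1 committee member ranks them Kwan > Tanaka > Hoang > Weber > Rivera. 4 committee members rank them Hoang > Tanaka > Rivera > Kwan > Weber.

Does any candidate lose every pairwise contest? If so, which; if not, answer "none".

Head-to-head results (15 committee members):
Rivera vs Weber: 4+4 = 8 for Rivera, 7 for Weber — Rivera by 8–7.
Rivera vs Kwan: Kwan wins 11–4.
Rivera–Hoang: Hoang 11–4.
Rivera–Tanaka: Tanaka 15–0.
Weber vs Kwan: 0 for Weber, 15 for Kwan — Kwan by 15–0.
Weber vs Hoang: Weber preferred on 6 ballots; Hoang wins 9–6.
Weber vs Tanaka: Tanaka wins 9–6.
Kwan vs Hoang: 6+4+1 = 11 for Kwan, 4 for Hoang — Kwan by 11–4.
Kwan vs Tanaka: Kwan is ranked higher on 6+4+1 = 11 ballots, Tanaka on 4. Kwan wins 11–4.
Hoang vs Tanaka: 6+4 = 10 for Hoang, 5 for Tanaka — Hoang by 10–5.
Weber is beaten in every head-to-head and is the Condorcet loser.

Weber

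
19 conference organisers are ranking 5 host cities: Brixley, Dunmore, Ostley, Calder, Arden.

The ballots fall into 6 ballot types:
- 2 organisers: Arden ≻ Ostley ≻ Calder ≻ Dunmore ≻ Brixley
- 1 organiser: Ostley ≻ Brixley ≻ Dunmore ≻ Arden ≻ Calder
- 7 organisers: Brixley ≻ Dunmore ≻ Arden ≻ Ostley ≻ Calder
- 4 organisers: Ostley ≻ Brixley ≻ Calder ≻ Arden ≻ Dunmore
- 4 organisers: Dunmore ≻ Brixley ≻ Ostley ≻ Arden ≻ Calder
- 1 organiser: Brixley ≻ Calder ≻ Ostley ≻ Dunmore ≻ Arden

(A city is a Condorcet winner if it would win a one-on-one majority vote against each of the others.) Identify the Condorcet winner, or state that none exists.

Brixley

Pairwise majorities:
Brixley vs Dunmore: Brixley, 13–6.
Brixley–Ostley: Brixley 12–7.
Brixley vs Calder: Brixley wins 17–2.
Brixley vs Arden: Brixley wins 17–2.
Dunmore vs Ostley: Dunmore wins 11–8.
Dunmore vs Calder: Dunmore wins 12–7.
Dunmore–Arden: Dunmore 13–6.
Ostley vs Calder: Ostley, 18–1.
Ostley vs Arden: Ostley, 10–9.
Calder–Arden: Arden 14–5.
Only Brixley has no losses; Brixley is the Condorcet winner.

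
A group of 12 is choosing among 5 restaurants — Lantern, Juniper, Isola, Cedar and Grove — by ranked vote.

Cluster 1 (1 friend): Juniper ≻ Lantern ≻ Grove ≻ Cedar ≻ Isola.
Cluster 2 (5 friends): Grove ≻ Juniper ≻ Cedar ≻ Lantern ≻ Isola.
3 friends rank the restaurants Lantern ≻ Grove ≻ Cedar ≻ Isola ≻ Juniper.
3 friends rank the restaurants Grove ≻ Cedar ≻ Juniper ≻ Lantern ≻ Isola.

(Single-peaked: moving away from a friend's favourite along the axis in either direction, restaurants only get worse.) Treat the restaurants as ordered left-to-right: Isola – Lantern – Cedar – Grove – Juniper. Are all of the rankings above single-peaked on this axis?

Axis positions: Isola=1, Lantern=2, Cedar=3, Grove=4, Juniper=5.
Cluster 1: ranking walks positions 5-2-4-3-1; Lantern is ranked above Grove even though Grove lies between Lantern and the peak Juniper on the axis — preferences dip and rise again. Not single-peaked.
Cluster 2 (peak Grove at position 4): ranking walks positions 4-5-3-2-1, expanding outward from the peak — single-peaked.
Cluster 3: ranking walks positions 2-4-3-1-5; Grove is ranked above Cedar even though Cedar lies between Grove and the peak Lantern on the axis — preferences dip and rise again. Not single-peaked.
Cluster 4 (peak Grove at position 4): ranking walks positions 4-3-5-2-1, expanding outward from the peak — single-peaked.
Cluster 1 violates single-peakedness, so the profile is not single-peaked on this axis.

no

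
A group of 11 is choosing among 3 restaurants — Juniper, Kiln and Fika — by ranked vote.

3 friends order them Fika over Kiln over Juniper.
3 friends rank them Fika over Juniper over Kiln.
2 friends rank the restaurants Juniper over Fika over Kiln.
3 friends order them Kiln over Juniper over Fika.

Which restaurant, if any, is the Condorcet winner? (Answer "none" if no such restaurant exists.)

Fika

Head-to-head results (11 friends):
Juniper vs Kiln: 3+2 = 5 for Juniper, 6 for Kiln — Kiln by 6–5.
Juniper vs Fika: Juniper is ranked higher on 2+3 = 5 ballots, Fika on 6. Fika wins 6–5.
Kiln vs Fika: Kiln preferred on 3 ballots; Fika wins 8–3.
Only Fika has no losses; Fika is the Condorcet winner.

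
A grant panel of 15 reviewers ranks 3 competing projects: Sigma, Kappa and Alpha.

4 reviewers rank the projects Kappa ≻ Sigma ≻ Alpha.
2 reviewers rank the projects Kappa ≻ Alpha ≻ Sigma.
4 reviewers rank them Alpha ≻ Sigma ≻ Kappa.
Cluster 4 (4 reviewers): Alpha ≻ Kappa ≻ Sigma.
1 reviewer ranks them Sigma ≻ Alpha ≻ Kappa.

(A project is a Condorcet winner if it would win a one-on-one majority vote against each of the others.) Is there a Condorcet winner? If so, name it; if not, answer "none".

Check each pair by majority over 15 ballots:
Sigma vs Kappa: Kappa wins 10–5.
Sigma vs Alpha: Alpha, 10–5.
Kappa–Alpha: Alpha 9–6.
Alpha beats each of Sigma, Kappa — Alpha is the Condorcet winner.

Alpha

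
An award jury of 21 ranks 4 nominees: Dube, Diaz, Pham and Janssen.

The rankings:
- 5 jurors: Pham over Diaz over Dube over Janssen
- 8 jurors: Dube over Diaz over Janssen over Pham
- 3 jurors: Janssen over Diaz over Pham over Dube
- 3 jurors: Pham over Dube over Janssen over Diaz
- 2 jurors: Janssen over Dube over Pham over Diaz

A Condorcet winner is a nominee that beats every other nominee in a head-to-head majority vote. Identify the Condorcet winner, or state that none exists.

Check each pair by majority over 21 ballots:
Dube vs Diaz: Dube wins 13–8.
Dube vs Pham: 10 to 11, Pham.
Dube vs Janssen: Dube wins 16–5.
Diaz vs Pham: Diaz preferred on 8+3 = 11 ballots; Diaz wins 11–10.
Diaz vs Janssen: 5+8 = 13 for Diaz, 8 for Janssen — Diaz by 13–8.
Pham vs Janssen: 5+3 = 8 for Pham, 13 for Janssen — Janssen by 13–8.
Each nominee drops at least one matchup (Dube loses to Pham; Diaz loses to Dube; Pham loses to Diaz; Janssen loses to Dube); the cycle Dube beats Diaz beats Pham beats Dube rules out a Condorcet winner.

none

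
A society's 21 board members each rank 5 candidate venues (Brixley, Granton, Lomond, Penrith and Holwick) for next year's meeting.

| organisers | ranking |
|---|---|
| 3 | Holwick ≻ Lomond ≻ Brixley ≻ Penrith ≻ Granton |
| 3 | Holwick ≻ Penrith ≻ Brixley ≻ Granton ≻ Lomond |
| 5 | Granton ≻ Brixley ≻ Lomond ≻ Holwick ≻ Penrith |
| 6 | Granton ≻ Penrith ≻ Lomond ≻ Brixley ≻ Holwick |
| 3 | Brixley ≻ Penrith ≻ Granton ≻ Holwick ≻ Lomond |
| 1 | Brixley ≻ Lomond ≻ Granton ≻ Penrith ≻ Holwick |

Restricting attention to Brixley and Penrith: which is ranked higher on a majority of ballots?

Ballots ranking Brixley above Penrith: 3 + 5 + 3 + 1 = 12.
Ballots ranking Penrith above Brixley: 21 − 12 = 9.
Brixley wins the head-to-head 12–9.

Brixley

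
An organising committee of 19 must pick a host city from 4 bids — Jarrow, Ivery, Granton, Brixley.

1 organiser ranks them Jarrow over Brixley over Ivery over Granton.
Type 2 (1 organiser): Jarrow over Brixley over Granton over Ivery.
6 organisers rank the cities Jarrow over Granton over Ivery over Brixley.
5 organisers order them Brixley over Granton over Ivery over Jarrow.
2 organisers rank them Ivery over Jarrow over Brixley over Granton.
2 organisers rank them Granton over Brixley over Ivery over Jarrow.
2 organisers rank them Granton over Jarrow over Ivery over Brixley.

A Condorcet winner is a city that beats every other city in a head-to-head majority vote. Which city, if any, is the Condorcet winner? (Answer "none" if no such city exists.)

Check each pair by majority over 19 ballots:
Jarrow vs Ivery: 10 to 9, Jarrow.
Jarrow vs Granton: Jarrow preferred on 1+1+6+2 = 10 ballots; Jarrow wins 10–9.
Jarrow vs Brixley: Jarrow wins 12–7.
Ivery vs Granton: 1+2 = 3 for Ivery, 16 for Granton — Granton by 16–3.
Ivery vs Brixley: Ivery, 10–9.
Granton vs Brixley: Granton, 10–9.
Jarrow beats each of Ivery, Granton, Brixley — Jarrow is the Condorcet winner.

Jarrow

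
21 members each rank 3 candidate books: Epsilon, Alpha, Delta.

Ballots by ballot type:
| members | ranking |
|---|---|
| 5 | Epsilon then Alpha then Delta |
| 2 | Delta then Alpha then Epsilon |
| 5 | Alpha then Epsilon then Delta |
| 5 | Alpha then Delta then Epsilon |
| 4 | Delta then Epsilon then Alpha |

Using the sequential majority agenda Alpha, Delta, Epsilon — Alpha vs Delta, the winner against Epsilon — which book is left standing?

Alpha

Round 1: Alpha vs Delta — 15–6, Alpha advances.
Round 2: Alpha vs Epsilon — 12–9, Alpha advances.
The agenda winner is Alpha.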